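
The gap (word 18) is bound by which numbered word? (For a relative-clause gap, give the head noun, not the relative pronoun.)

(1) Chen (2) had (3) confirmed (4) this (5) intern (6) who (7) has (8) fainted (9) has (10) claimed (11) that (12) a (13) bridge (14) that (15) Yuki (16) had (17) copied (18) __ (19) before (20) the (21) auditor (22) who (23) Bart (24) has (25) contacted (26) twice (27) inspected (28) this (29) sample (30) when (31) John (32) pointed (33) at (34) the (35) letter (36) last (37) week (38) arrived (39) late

13

The gap at 18 is the object of "copied", inside a relative clause.
The relative pronoun is "that" (word 14); it is bound by the head noun immediately before it.
Its filler is the head noun "bridge", at word 13.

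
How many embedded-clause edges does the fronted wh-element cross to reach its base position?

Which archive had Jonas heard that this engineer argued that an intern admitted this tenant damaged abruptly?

3

"which archive" is extracted from the object of "damaged".
Boundaries crossed, outermost first: [that], [that], [Ø] — 3 in total.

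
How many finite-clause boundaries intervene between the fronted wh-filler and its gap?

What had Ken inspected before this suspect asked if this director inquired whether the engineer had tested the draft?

0

"what" originates inside the matrix clause — no clause boundary is crossed.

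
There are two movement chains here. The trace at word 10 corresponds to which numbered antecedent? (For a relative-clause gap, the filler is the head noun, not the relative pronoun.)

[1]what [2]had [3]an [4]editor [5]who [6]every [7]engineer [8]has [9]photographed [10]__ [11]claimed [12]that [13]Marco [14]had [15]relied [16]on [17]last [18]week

The marked gap is inside the relative clause, the direct object of "photographed".
Its filler is the head noun "editor" (via "who"), at word 4.
(The other dependency links word 1 to a gap after word 16.)

4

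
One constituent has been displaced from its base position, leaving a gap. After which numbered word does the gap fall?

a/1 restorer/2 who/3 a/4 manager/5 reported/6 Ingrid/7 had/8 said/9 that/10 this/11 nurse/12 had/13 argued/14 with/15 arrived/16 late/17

The displaced element is "a restorer" (word 2).
It is linked across 2 clause boundaries (Ø → that).
It functions as the object of the preposition "with" of "argued", so the gap sits immediately after word 15 ("with").
Base order: A manager reported Ingrid had said that this nurse had argued with a restorer.

15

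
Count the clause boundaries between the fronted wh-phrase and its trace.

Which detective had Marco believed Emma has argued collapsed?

2

"which detective" is extracted from the subject of "collapsed".
Boundaries crossed, outermost first: [Ø], [Ø] — 2 in total.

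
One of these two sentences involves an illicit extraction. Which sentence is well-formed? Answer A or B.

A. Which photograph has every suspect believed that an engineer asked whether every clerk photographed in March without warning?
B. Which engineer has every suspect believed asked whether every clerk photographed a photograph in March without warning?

In A, the wh-phrase is extracted from inside a wh-island (introduced by "whether"), which blocks movement.
In B, the extraction path crosses only that-complement boundaries, which are transparent.
So B is grammatical.

B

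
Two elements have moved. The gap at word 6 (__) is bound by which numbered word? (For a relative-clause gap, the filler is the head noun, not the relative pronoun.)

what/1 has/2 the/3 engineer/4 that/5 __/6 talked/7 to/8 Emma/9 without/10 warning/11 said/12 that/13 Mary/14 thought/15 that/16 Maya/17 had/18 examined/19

The marked gap is inside the relative clause, the subject of "talked".
Its filler is the head noun "engineer" (via "that"), at word 4.
(The other dependency links word 1 to a gap after word 19.)

4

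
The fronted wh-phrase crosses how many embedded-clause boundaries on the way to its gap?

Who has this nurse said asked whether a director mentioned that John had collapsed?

"who" is extracted from the subject of "asked".
Boundaries crossed, outermost first: [Ø] — 1 in total.

1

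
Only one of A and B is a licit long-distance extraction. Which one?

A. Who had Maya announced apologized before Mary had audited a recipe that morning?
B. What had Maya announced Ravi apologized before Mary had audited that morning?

A

In B, the wh-phrase is extracted from inside an adjunct island (introduced by "before"), which blocks movement.
In A, the extraction path crosses only that-complement boundaries, which are transparent.
So A is grammatical.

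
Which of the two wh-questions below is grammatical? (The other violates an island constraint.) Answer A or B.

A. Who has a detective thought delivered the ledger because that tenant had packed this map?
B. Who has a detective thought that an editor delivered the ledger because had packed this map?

In B, the wh-phrase is extracted from inside an adjunct island (introduced by "because"), which blocks movement.
In A, the extraction path crosses only that-complement boundaries, which are transparent.
So A is grammatical.

A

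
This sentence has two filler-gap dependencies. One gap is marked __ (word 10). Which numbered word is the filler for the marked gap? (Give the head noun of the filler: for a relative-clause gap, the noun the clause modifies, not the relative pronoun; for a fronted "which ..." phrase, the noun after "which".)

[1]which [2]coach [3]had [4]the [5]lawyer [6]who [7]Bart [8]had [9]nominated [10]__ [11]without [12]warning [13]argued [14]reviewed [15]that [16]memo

5

The marked gap is inside the relative clause, the direct object of "nominated".
Its filler is the head noun "lawyer" (via "who"), at word 5.
(The other dependency links word 2 to a gap after word 13.)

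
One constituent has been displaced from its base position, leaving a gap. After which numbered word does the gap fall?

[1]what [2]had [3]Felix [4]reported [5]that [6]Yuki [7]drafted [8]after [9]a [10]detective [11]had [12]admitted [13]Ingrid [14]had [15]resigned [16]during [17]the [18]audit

The displaced element is "what" (word 1).
It is linked across 1 clause boundary (that).
It functions as the direct object of "drafted", so the gap sits immediately after word 7 ("drafted").
Base order: Felix had reported that Yuki drafted what after a detective had admitted Ingrid had resigned during the audit.

7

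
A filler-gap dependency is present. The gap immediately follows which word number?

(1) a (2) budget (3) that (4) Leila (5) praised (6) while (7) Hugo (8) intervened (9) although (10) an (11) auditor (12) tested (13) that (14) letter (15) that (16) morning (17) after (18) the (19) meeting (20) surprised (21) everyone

5

The displaced element is "a budget" (word 2).
It functions as the direct object of "praised", so the gap sits immediately after word 5 ("praised").
Base order: Leila praised a budget while Hugo intervened although an auditor tested that letter that morning after the meeting.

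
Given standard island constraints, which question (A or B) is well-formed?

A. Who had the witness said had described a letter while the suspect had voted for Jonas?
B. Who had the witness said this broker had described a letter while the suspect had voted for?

A

In B, the wh-phrase is extracted from inside an adjunct island (introduced by "while"), which blocks movement.
In A, the extraction path crosses only that-complement boundaries, which are transparent.
So A is grammatical.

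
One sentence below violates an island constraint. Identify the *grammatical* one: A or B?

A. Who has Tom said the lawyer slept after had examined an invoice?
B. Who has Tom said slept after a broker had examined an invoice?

B

In A, the wh-phrase is extracted from inside an adjunct island (introduced by "after"), which blocks movement.
In B, the extraction path crosses only that-complement boundaries, which are transparent.
So B is grammatical.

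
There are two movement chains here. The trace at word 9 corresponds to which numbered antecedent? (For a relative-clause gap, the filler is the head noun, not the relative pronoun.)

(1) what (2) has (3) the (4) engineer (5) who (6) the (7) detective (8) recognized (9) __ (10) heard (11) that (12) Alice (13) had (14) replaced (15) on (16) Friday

4

The marked gap is inside the relative clause, the direct object of "recognized".
Its filler is the head noun "engineer" (via "who"), at word 4.
(The other dependency links word 1 to a gap after word 14.)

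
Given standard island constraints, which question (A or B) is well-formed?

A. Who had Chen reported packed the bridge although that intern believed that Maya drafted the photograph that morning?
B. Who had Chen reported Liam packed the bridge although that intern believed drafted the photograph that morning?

A

In B, the wh-phrase is extracted from inside an adjunct island (introduced by "although"), which blocks movement.
In A, the extraction path crosses only that-complement boundaries, which are transparent.
So A is grammatical.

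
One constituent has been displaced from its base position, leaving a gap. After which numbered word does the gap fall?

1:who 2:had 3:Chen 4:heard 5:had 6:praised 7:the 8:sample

4

The displaced element is "who" (word 1).
It is linked across 1 clause boundary (Ø).
It functions as the subject of "praised", so the gap sits immediately after word 4 ("heard").
Base order: Chen had heard who had praised the sample.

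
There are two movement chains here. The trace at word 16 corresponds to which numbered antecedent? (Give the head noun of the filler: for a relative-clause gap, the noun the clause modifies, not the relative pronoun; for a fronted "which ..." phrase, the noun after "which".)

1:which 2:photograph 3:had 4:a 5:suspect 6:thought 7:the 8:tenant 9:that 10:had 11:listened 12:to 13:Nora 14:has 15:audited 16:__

2

The marked gap is the direct object of "audited".
Its filler is the fronted wh-phrase "which photograph", at word 2.
(The other dependency links word 8 to a gap after word 9.)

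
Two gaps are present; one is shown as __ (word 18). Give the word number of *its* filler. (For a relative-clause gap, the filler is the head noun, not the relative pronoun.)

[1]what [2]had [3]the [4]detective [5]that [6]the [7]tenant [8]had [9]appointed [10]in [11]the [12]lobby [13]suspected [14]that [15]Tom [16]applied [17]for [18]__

The marked gap is the object of the preposition "for" of "applied".
Its filler is the fronted wh-phrase "what", at word 1.
(The other dependency links word 4 to a gap after word 9.)

1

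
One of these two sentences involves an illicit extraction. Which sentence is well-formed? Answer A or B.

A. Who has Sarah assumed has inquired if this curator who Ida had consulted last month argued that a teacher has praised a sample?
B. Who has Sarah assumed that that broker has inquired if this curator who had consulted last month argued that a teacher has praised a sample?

In B, the wh-phrase is extracted from inside a wh-island (introduced by "if"), which blocks movement.
In A, the extraction path crosses only that-complement boundaries, which are transparent.
So A is grammatical.

A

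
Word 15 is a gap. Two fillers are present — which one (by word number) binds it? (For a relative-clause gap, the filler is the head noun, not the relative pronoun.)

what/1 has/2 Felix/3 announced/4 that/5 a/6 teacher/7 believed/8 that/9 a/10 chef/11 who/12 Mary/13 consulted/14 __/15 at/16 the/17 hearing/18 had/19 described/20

11

The marked gap is inside the relative clause, the direct object of "consulted".
Its filler is the head noun "chef" (via "who"), at word 11.
(The other dependency links word 1 to a gap after word 20.)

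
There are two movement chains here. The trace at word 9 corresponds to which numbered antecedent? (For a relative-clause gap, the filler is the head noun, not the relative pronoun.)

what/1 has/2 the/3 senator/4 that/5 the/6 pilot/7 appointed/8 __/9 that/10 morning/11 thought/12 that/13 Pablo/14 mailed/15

4

The marked gap is inside the relative clause, the direct object of "appointed".
Its filler is the head noun "senator" (via "that"), at word 4.
(The other dependency links word 1 to a gap after word 15.)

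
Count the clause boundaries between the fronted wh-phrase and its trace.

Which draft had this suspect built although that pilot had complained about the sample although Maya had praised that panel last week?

0

"which draft" originates inside the matrix clause — no clause boundary is crossed.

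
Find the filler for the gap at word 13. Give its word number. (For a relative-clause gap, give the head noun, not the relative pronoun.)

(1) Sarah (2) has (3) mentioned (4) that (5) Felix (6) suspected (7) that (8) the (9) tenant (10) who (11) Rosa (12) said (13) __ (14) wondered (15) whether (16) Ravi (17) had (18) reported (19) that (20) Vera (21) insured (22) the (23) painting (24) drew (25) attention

The gap at 13 is the subject of "wondered", inside a relative clause.
The relative pronoun is "who" (word 10); it is bound by the head noun immediately before it.
Its filler is the head noun "tenant", at word 9.

9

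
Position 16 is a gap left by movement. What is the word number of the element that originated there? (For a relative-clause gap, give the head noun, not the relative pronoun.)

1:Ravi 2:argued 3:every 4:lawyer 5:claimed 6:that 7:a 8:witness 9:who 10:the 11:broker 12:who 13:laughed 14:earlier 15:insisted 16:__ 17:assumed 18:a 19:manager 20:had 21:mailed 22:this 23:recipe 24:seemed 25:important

8

The gap at 16 is the subject of "assumed", inside a relative clause.
The relative pronoun is "who" (word 9); it is bound by the head noun immediately before it.
Its filler is the head noun "witness", at word 8.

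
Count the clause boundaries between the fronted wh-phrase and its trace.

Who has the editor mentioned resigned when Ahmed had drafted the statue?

"who" is extracted from the subject of "resigned".
Boundaries crossed, outermost first: [Ø] — 1 in total.

1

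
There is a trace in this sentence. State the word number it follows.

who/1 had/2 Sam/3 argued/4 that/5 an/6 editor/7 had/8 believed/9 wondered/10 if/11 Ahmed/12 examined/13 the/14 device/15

The displaced element is "who" (word 1).
It is linked across 2 clause boundaries (that → Ø).
It functions as the subject of "wondered", so the gap sits immediately after word 9 ("believed").
Base order: Sam had argued that an editor had believed that who wondered if Ahmed examined the device.

9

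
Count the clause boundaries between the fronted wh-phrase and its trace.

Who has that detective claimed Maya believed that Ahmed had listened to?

2

"who" is extracted from the PP object of "listened".
Boundaries crossed, outermost first: [Ø], [that] — 2 in total.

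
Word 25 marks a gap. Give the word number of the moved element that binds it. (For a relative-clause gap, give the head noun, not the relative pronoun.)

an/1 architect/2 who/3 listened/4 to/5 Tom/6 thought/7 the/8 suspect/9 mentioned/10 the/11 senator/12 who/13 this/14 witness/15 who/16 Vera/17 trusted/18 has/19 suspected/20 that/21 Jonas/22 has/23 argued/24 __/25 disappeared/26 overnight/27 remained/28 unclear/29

The gap at 25 is the subject of "disappeared", inside a relative clause.
The relative pronoun is "who" (word 13); it is bound by the head noun immediately before it.
Its filler is the head noun "senator", at word 12.

12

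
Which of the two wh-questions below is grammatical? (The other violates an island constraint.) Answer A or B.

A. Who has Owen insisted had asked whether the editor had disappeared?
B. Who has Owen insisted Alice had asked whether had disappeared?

In B, the wh-phrase is extracted from inside a wh-island (introduced by "whether"), which blocks movement.
In A, the extraction path crosses only that-complement boundaries, which are transparent.
So A is grammatical.

A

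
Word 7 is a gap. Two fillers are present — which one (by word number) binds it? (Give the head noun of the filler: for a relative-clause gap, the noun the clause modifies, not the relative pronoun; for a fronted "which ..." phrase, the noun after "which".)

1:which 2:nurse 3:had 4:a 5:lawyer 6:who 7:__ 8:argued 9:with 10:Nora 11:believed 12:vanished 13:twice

5

The marked gap is inside the relative clause, the subject of "argued".
Its filler is the head noun "lawyer" (via "who"), at word 5.
(The other dependency links word 2 to a gap after word 11.)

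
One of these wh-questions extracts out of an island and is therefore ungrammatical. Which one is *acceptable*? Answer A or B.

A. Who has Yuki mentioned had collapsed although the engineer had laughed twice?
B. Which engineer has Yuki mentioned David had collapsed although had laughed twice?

A

In B, the wh-phrase is extracted from inside an adjunct island (introduced by "although"), which blocks movement.
In A, the extraction path crosses only that-complement boundaries, which are transparent.
So A is grammatical.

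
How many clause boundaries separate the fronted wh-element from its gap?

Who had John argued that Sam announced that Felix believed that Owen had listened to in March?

3

"who" is extracted from the PP object of "listened".
Boundaries crossed, outermost first: [that], [that], [that] — 3 in total.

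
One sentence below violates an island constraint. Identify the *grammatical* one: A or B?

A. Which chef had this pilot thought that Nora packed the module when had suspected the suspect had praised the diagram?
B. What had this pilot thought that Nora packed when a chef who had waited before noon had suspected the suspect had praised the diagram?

In A, the wh-phrase is extracted from inside an adjunct island (introduced by "when"), which blocks movement.
In B, the extraction path crosses only that-complement boundaries, which are transparent.
So B is grammatical.

B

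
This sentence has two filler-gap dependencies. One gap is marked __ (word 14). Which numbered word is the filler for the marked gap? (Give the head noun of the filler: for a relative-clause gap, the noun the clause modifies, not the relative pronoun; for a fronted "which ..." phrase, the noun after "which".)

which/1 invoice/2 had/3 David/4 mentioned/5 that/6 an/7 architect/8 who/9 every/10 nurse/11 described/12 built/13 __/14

2

The marked gap is the direct object of "built".
Its filler is the fronted wh-phrase "which invoice", at word 2.
(The other dependency links word 8 to a gap after word 12.)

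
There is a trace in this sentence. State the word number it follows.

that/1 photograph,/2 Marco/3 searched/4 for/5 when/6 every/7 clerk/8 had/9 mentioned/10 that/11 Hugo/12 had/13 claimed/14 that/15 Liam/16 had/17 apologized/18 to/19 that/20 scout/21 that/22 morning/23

5

The displaced element is "that photograph" (word 2).
It functions as the object of the preposition "for" of "searched", so the gap sits immediately after word 5 ("for").
Base order: Marco searched for that photograph when every clerk had mentioned that Hugo had claimed that Liam had apologized to that scout that morning.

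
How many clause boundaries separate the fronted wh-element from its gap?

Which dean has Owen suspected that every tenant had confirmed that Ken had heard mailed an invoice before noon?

3

"which dean" is extracted from the subject of "mailed".
Boundaries crossed, outermost first: [that], [that], [Ø] — 3 in total.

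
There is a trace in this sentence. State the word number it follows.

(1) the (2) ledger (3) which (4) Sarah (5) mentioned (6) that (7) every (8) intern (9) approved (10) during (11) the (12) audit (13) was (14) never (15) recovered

9

The displaced element is "the ledger" (word 2).
It is linked across 1 clause boundary (that).
It functions as the direct object of "approved", so the gap sits immediately after word 9 ("approved").
Base order: Sarah mentioned that every intern approved the ledger during the audit.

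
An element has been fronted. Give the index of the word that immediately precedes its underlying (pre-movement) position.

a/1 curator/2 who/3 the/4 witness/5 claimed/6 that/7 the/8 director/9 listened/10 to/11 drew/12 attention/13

The displaced element is "a curator" (word 2).
It is linked across 1 clause boundary (that).
It functions as the object of the preposition "to" of "listened", so the gap sits immediately after word 11 ("to").
Base order: The witness claimed that the director listened to a curator.

11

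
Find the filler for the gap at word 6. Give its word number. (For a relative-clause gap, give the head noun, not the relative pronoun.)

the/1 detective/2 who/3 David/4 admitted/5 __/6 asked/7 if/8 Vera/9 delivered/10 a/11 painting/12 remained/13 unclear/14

2

The gap at 6 is the subject of "asked", inside a relative clause.
The relative pronoun is "who" (word 3); it is bound by the head noun immediately before it.
Its filler is the head noun "detective", at word 2.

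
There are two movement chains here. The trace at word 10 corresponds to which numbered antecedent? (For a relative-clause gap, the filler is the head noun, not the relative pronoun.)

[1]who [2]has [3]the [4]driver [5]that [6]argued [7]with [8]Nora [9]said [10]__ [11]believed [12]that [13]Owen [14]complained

1

The marked gap is the subject of "believed".
Its filler is the fronted wh-phrase "who", at word 1.
(The other dependency links word 4 to a gap after word 5.)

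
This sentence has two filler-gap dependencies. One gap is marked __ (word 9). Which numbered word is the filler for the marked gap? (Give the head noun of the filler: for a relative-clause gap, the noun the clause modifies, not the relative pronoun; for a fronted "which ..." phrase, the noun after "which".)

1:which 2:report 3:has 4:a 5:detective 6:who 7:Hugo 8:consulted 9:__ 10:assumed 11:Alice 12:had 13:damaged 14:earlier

5

The marked gap is inside the relative clause, the direct object of "consulted".
Its filler is the head noun "detective" (via "who"), at word 5.
(The other dependency links word 2 to a gap after word 13.)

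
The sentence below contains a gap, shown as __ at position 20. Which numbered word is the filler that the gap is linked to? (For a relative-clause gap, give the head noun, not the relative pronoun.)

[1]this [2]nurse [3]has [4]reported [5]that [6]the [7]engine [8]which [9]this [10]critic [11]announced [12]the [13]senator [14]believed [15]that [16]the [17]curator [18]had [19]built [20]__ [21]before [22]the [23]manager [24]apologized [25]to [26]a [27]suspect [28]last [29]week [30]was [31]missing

The gap at 20 is the object of "built", inside a relative clause.
The relative pronoun is "which" (word 8); it is bound by the head noun immediately before it.
Its filler is the head noun "engine", at word 7.

7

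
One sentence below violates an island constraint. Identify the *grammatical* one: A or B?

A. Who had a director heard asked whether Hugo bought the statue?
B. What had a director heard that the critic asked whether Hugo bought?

In B, the wh-phrase is extracted from inside a wh-island (introduced by "whether"), which blocks movement.
In A, the extraction path crosses only that-complement boundaries, which are transparent.
So A is grammatical.

A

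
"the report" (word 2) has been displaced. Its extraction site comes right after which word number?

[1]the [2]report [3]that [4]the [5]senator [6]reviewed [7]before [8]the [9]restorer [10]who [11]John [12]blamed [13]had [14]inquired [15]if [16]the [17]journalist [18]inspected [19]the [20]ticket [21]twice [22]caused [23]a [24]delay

The displaced element is "the report" (word 2).
It functions as the direct object of "reviewed", so the gap sits immediately after word 6 ("reviewed").
Base order: The senator reviewed the report before the restorer who John blamed had inquired if the journalist inspected the ticket twice.

6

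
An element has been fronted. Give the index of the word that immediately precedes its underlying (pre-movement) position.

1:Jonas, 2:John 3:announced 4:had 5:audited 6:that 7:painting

The displaced element is "Jonas" (word 1).
It is linked across 1 clause boundary (Ø).
It functions as the subject of "audited", so the gap sits immediately after word 3 ("announced").
Base order: John announced that Jonas had audited that painting.

3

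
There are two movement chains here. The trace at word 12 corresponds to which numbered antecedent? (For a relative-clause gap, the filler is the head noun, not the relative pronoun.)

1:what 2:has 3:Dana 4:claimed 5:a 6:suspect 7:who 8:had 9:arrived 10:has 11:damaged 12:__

The marked gap is the direct object of "damaged".
Its filler is the fronted wh-phrase "what", at word 1.
(The other dependency links word 6 to a gap after word 7.)

1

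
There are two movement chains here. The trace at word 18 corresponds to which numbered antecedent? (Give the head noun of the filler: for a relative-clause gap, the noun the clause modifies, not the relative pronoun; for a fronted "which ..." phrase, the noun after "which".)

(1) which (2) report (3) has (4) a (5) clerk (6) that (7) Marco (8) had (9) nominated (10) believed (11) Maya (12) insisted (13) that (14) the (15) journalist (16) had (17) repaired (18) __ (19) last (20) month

2

The marked gap is the direct object of "repaired".
Its filler is the fronted wh-phrase "which report", at word 2.
(The other dependency links word 5 to a gap after word 9.)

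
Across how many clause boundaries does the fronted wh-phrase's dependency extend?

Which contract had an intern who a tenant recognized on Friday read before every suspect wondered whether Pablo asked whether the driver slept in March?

0

"which contract" originates inside the matrix clause — no clause boundary is crossed.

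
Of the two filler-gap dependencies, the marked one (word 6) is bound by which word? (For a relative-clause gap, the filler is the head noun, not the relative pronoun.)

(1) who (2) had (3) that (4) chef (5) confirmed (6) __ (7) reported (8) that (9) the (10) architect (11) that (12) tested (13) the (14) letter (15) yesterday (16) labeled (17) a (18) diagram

1

The marked gap is the subject of "reported".
Its filler is the fronted wh-phrase "who", at word 1.
(The other dependency links word 10 to a gap after word 11.)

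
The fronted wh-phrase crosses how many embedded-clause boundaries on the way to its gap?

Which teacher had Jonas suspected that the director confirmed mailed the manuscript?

2

"which teacher" is extracted from the subject of "mailed".
Boundaries crossed, outermost first: [that], [Ø] — 2 in total.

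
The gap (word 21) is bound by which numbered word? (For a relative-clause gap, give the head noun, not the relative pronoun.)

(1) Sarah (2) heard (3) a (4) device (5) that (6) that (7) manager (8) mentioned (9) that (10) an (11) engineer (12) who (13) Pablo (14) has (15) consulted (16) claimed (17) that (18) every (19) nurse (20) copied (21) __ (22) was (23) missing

4

The gap at 21 is the object of "copied", inside a relative clause.
The relative pronoun is "that" (word 5); it is bound by the head noun immediately before it.
Its filler is the head noun "device", at word 4.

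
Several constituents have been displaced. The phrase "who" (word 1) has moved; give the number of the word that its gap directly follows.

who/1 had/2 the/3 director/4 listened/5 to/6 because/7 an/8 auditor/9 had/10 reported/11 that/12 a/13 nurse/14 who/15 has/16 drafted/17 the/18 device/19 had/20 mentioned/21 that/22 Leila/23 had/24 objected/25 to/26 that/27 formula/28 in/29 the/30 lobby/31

6

The displaced element is "who" (word 1).
It functions as the object of the preposition "to" of "listened", so the gap sits immediately after word 6 ("to").
Base order: The director had listened to who because an auditor had reported that a nurse who has drafted the device had mentioned that Leila had objected to that formula in the lobby.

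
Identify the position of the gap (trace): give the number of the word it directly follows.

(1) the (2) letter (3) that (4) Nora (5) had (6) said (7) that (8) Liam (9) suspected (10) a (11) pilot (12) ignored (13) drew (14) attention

12

The displaced element is "the letter" (word 2).
It is linked across 2 clause boundaries (that → Ø).
It functions as the direct object of "ignored", so the gap sits immediately after word 12 ("ignored").
Base order: Nora had said that Liam suspected a pilot ignored the letter.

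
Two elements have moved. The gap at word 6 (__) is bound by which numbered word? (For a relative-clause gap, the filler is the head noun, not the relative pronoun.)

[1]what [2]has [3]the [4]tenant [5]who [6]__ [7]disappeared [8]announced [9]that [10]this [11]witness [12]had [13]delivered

4

The marked gap is inside the relative clause, the subject of "disappeared".
Its filler is the head noun "tenant" (via "who"), at word 4.
(The other dependency links word 1 to a gap after word 13.)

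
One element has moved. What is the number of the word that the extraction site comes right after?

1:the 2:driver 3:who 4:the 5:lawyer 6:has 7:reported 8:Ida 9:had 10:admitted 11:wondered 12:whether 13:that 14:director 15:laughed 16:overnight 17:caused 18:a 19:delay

10

The displaced element is "the driver" (word 2).
It is linked across 2 clause boundaries (Ø → Ø).
It functions as the subject of "wondered", so the gap sits immediately after word 10 ("admitted").
Base order: The lawyer has reported Ida had admitted that the driver wondered whether that director laughed overnight.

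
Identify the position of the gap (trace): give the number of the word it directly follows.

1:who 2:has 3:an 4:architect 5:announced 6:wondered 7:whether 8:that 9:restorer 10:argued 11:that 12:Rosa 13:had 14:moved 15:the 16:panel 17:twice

5

The displaced element is "who" (word 1).
It is linked across 1 clause boundary (Ø).
It functions as the subject of "wondered", so the gap sits immediately after word 5 ("announced").
Base order: An architect has announced that who wondered whether that restorer argued that Rosa had moved the panel twice.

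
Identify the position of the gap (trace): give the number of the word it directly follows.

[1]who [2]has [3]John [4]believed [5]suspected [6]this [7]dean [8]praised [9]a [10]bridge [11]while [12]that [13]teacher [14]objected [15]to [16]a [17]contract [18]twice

4

The displaced element is "who" (word 1).
It is linked across 1 clause boundary (Ø).
It functions as the subject of "suspected", so the gap sits immediately after word 4 ("believed").
Base order: John has believed that who suspected this dean praised a bridge while that teacher objected to a contract twice.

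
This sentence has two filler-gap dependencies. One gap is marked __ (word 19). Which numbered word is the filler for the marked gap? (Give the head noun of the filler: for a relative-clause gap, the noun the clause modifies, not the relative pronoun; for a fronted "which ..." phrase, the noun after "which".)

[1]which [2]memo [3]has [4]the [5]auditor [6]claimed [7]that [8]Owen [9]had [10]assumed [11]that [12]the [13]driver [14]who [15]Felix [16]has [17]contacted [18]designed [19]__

2

The marked gap is the direct object of "designed".
Its filler is the fronted wh-phrase "which memo", at word 2.
(The other dependency links word 13 to a gap after word 17.)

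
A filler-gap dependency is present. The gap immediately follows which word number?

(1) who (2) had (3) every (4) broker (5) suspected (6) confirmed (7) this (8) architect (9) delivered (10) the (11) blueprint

5

The displaced element is "who" (word 1).
It is linked across 1 clause boundary (Ø).
It functions as the subject of "confirmed", so the gap sits immediately after word 5 ("suspected").
Base order: Every broker had suspected who confirmed this architect delivered the blueprint.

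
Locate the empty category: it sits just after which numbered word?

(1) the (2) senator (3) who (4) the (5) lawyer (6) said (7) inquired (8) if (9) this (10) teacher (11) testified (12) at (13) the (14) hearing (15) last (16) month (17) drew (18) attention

6

The displaced element is "the senator" (word 2).
It is linked across 1 clause boundary (Ø).
It functions as the subject of "inquired", so the gap sits immediately after word 6 ("said").
Base order: The lawyer said the senator inquired if this teacher testified at the hearing last month.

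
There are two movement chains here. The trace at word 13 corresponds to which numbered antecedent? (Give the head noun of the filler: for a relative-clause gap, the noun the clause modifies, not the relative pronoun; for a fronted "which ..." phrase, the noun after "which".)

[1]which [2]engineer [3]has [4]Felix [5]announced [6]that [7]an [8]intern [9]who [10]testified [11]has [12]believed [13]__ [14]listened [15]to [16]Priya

The marked gap is the subject of "listened".
Its filler is the fronted wh-phrase "which engineer", at word 2.
(The other dependency links word 8 to a gap after word 9.)

2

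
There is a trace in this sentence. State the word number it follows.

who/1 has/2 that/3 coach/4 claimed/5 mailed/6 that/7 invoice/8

The displaced element is "who" (word 1).
It is linked across 1 clause boundary (Ø).
It functions as the subject of "mailed", so the gap sits immediately after word 5 ("claimed").
Base order: That coach has claimed that who mailed that invoice.

5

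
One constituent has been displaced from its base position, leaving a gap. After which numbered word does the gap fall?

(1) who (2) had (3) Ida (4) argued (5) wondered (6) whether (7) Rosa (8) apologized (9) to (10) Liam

4

The displaced element is "who" (word 1).
It is linked across 1 clause boundary (Ø).
It functions as the subject of "wondered", so the gap sits immediately after word 4 ("argued").
Base order: Ida had argued who wondered whether Rosa apologized to Liam.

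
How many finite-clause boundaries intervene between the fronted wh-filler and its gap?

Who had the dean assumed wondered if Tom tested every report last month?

1

"who" is extracted from the subject of "wondered".
Boundaries crossed, outermost first: [Ø] — 1 in total.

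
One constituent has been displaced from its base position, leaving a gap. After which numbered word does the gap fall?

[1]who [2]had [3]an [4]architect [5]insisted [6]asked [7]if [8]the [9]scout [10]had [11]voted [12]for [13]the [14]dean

5

The displaced element is "who" (word 1).
It is linked across 1 clause boundary (Ø).
It functions as the subject of "asked", so the gap sits immediately after word 5 ("insisted").
Base order: An architect had insisted that who asked if the scout had voted for the dean.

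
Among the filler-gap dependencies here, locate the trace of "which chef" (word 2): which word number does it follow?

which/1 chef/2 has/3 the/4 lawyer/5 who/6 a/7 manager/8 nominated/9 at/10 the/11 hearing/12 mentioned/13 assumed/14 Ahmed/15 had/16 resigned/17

The displaced element is "which chef" (word 2).
It is linked across 1 clause boundary (Ø).
It functions as the subject of "assumed", so the gap sits immediately after word 13 ("mentioned").
Base order: The lawyer who a manager nominated at the hearing has mentioned which chef assumed Ahmed had resigned.

13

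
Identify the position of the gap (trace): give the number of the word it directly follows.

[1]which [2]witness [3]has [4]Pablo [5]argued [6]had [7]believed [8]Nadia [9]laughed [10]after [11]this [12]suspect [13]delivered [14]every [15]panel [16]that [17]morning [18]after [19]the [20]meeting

5

The displaced element is "which witness" (word 2).
It is linked across 1 clause boundary (Ø).
It functions as the subject of "believed", so the gap sits immediately after word 5 ("argued").
Base order: Pablo has argued that which witness had believed Nadia laughed after this suspect delivered every panel that morning after the meeting.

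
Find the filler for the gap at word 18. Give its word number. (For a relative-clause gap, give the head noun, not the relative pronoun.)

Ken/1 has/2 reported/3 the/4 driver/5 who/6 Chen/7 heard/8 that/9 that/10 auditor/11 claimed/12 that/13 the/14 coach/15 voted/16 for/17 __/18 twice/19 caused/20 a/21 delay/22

5

The gap at 18 is the prepositional object of "voted", inside a relative clause.
The relative pronoun is "who" (word 6); it is bound by the head noun immediately before it.
Its filler is the head noun "driver", at word 5.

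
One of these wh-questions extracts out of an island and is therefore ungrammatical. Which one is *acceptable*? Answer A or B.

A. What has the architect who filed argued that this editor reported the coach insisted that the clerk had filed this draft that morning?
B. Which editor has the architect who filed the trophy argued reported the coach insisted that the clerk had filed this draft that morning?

B

In A, the wh-phrase is extracted from inside a complex-NP island (relative clause) (introduced by "who"), which blocks movement.
In B, the extraction path crosses only that-complement boundaries, which are transparent.
So B is grammatical.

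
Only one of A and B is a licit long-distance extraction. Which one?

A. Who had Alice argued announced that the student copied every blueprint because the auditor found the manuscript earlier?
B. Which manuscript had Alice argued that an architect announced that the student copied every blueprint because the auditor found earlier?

A

In B, the wh-phrase is extracted from inside an adjunct island (introduced by "because"), which blocks movement.
In A, the extraction path crosses only that-complement boundaries, which are transparent.
So A is grammatical.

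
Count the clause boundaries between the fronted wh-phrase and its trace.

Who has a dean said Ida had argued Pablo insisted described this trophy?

"who" is extracted from the subject of "described".
Boundaries crossed, outermost first: [Ø], [Ø], [Ø] — 3 in total.

3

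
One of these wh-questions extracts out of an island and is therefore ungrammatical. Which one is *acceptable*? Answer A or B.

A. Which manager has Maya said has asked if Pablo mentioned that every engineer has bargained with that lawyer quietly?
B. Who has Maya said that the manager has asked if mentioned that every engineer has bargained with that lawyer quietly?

A

In B, the wh-phrase is extracted from inside a wh-island (introduced by "if"), which blocks movement.
In A, the extraction path crosses only that-complement boundaries, which are transparent.
So A is grammatical.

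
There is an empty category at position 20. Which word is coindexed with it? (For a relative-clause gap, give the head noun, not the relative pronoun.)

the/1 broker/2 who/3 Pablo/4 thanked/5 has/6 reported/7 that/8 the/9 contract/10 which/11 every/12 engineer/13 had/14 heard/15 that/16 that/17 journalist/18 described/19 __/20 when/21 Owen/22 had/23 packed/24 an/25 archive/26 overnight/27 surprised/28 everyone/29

10

The gap at 20 is the object of "described", inside a relative clause.
The relative pronoun is "which" (word 11); it is bound by the head noun immediately before it.
Its filler is the head noun "contract", at word 10.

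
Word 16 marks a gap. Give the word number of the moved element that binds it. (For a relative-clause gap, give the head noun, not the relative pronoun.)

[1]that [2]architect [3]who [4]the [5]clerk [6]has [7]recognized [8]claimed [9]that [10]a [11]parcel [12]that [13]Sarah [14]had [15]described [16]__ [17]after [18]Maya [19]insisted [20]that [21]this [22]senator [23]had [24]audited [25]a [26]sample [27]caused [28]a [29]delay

The gap at 16 is the object of "described", inside a relative clause.
The relative pronoun is "that" (word 12); it is bound by the head noun immediately before it.
Its filler is the head noun "parcel", at word 11.

11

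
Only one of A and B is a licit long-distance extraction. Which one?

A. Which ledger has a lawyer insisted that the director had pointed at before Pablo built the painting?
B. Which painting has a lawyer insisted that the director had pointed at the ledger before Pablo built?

In B, the wh-phrase is extracted from inside an adjunct island (introduced by "before"), which blocks movement.
In A, the extraction path crosses only that-complement boundaries, which are transparent.
So A is grammatical.

A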